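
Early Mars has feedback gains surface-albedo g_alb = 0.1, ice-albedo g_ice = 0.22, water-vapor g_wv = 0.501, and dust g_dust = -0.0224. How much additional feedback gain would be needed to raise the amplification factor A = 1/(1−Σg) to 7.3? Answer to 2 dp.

0.06

Current total gain = 0.7986.
Target gain for A = 7.3: g* = 1 − 1/7.3 = 0.863.
Additional gain needed = 0.863 − 0.7986 = 0.06.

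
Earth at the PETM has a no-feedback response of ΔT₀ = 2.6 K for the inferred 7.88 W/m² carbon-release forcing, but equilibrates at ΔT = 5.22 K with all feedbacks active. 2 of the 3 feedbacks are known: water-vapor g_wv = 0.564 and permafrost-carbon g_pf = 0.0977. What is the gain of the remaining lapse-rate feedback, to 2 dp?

-0.16

Amplification A = ΔT/ΔT₀ = 5.22/2.6 = 2.008.
Total gain g = 1 − 1/A = 1 − 1/2.008 = 0.502.
Known gains sum to 0.564 + 0.0977 = 0.6617.
g_lr = 0.502 − 0.6617 = -0.16.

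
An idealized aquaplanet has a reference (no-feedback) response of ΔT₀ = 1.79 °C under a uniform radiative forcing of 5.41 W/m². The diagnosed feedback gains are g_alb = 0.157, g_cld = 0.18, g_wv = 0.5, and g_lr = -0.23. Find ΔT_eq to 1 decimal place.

Total gain g = 0.157 + 0.18 + 0.5 − 0.23 = 0.607.
Amplification A = 1/(1 − 0.607) = 2.545.
ΔT = 1.79 × 2.545 = 4.6 °C.

4.6 °C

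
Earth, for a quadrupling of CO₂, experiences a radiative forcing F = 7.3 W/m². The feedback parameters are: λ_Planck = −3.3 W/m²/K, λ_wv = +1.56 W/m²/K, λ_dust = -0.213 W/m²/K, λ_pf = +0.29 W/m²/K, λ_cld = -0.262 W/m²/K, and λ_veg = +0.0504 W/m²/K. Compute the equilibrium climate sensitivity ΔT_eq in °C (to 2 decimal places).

Net feedback parameter λ = (−3.3) + (+1.56) + (-0.213) + (+0.29) + (-0.262) + (+0.0504) = -1.8746 W/m²/K.
ΔT = −F/λ = −7.3/(-1.8746) = 3.89 °C.

3.89 °C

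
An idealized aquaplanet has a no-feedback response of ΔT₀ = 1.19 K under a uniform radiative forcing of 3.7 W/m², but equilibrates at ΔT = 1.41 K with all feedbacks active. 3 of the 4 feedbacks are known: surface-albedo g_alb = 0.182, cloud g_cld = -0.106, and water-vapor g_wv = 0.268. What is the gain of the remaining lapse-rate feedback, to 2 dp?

Amplification A = ΔT/ΔT₀ = 1.41/1.19 = 1.185.
Total gain g = 1 − 1/A = 1 − 1/1.185 = 0.1561.
Known gains sum to 0.182 − 0.106 + 0.268 = 0.344.
g_lr = 0.1561 − 0.344 = -0.19.

-0.19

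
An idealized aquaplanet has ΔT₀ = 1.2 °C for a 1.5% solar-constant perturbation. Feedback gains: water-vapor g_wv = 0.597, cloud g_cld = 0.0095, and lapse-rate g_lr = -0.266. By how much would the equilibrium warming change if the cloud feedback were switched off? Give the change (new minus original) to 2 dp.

Original: g = 0.3405, ΔT = 1.2/(1−0.3405) = 1.8196 °C.
Without cloud: g' = 0.331, ΔT' = 1.2/(1−0.331) = 1.7937 °C.
Change = 1.7937 − 1.8196 = -0.03 °C.

-0.03 °C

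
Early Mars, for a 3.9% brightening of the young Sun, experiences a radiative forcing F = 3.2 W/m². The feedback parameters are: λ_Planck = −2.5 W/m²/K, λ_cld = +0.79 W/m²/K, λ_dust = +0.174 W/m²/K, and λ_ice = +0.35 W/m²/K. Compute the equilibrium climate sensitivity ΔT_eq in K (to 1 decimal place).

Net feedback parameter λ = (−2.5) + (+0.79) + (+0.174) + (+0.35) = -1.186 W/m²/K.
ΔT = −F/λ = −3.2/(-1.186) = 2.7 K.

2.7 K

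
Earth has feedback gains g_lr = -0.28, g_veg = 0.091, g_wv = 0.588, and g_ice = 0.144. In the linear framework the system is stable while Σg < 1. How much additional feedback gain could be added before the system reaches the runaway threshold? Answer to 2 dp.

0.46

Current total gain = -0.28 + 0.091 + 0.588 + 0.144 = 0.543.
Margin to runaway = 1 − 0.543 = 0.46.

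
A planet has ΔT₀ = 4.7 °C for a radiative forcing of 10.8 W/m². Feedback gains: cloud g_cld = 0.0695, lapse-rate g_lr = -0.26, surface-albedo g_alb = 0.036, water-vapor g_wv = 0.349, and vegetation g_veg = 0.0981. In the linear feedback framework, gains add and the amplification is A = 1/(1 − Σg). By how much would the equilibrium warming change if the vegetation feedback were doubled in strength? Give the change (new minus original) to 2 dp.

Original: g = 0.2926, ΔT = 4.7/(1−0.2926) = 6.6440 °C.
With doubled vegetation: g' = 0.3907, ΔT' = 4.7/(1−0.3907) = 7.7138 °C.
Change = 7.7138 − 6.6440 = 1.07 °C.

1.07 °C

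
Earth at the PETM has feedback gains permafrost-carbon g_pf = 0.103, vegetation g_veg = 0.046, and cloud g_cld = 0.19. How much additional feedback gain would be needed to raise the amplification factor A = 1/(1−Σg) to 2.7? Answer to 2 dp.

Current total gain = 0.339.
Target gain for A = 2.7: g* = 1 − 1/2.7 = 0.6296.
Additional gain needed = 0.6296 − 0.339 = 0.29.

0.29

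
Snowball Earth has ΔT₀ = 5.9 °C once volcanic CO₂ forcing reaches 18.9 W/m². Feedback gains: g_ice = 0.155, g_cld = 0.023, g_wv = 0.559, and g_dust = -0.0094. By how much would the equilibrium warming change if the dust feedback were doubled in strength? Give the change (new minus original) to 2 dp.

Original: g = 0.7276, ΔT = 5.9/(1−0.7276) = 21.6593 °C.
With doubled dust: g' = 0.7182, ΔT' = 5.9/(1−0.7182) = 20.9368 °C.
Change = 20.9368 − 21.6593 = -0.72 °C.

-0.72 °C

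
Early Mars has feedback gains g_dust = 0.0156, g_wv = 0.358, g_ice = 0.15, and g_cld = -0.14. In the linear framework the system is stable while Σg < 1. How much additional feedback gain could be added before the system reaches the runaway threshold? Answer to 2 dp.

0.62

Current total gain = 0.0156 + 0.358 + 0.15 − 0.14 = 0.3836.
Margin to runaway = 1 − 0.3836 = 0.62.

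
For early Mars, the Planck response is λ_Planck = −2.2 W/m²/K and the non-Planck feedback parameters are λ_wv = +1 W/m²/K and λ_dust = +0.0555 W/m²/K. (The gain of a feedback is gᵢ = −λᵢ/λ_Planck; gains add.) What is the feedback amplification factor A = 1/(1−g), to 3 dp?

1.922

Convert to gains: g_wv = 1/2.2 = 0.4545; g_dust = 0.0555/2.2 = 0.02523.
Total gain g = 0.47973.
A = 1/(1 − 0.47973) = 1.922.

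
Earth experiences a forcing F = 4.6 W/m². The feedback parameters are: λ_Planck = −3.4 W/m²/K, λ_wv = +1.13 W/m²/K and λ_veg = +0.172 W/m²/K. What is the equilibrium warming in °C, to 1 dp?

Net feedback parameter λ = (−3.4) + (+1.13) + (+0.172) = -2.098 W/m²/K.
ΔT = −F/λ = −4.6/(-2.098) = 2.2 °C.

2.2 °C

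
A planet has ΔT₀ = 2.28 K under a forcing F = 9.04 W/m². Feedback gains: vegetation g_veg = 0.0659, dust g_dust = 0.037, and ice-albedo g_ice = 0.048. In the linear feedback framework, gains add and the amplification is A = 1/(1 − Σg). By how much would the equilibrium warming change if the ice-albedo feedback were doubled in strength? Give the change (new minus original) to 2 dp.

0.16 K

Original: g = 0.1509, ΔT = 2.28/(1−0.1509) = 2.6852 K.
With doubled ice-albedo: g' = 0.1989, ΔT' = 2.28/(1−0.1989) = 2.8461 K.
Change = 2.8461 − 2.6852 = 0.16 K.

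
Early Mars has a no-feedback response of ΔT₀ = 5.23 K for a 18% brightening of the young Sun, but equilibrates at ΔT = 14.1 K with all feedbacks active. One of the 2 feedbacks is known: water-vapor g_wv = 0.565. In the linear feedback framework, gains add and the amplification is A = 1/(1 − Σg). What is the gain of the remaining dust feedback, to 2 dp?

0.06

Amplification A = ΔT/ΔT₀ = 14.1/5.23 = 2.696.
Total gain g = 1 − 1/A = 1 − 1/2.696 = 0.6291.
The known gain is 0.565.
g_dust = 0.6291 − 0.565 = 0.06.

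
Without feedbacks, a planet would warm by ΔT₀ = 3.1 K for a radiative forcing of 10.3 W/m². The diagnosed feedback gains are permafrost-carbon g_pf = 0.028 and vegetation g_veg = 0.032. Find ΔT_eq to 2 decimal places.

3.30 K

Total gain g = 0.028 + 0.032 = 0.06.
Amplification A = 1/(1 − 0.06) = 1.064.
ΔT = 3.1 × 1.064 = 3.30 K.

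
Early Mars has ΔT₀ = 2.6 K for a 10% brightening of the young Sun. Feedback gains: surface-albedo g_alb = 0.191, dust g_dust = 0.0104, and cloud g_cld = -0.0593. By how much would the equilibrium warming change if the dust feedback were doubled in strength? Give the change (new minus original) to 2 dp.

Original: g = 0.1421, ΔT = 2.6/(1−0.1421) = 3.0307 K.
With doubled dust: g' = 0.1525, ΔT' = 2.6/(1−0.1525) = 3.0678 K.
Change = 3.0678 − 3.0307 = 0.04 K.

0.04 K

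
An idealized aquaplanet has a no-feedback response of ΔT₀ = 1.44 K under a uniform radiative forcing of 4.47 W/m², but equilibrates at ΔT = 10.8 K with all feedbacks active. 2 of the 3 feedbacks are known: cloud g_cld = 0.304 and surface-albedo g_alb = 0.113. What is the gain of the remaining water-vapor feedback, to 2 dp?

Amplification A = ΔT/ΔT₀ = 10.8/1.44 = 7.5.
Total gain g = 1 − 1/A = 1 − 1/7.5 = 0.8667.
Known gains sum to 0.304 + 0.113 = 0.417.
g_wv = 0.8667 − 0.417 = 0.45.

0.45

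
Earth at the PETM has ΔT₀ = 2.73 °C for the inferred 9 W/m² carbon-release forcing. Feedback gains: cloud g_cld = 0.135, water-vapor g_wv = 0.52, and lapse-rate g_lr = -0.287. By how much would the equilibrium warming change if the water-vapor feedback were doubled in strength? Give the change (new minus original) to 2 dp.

Original: g = 0.368, ΔT = 2.73/(1−0.368) = 4.3196 °C.
With doubled water-vapor: g' = 0.888, ΔT' = 2.73/(1−0.888) = 24.3750 °C.
Change = 24.3750 − 4.3196 = 20.06 °C.

20.06 °C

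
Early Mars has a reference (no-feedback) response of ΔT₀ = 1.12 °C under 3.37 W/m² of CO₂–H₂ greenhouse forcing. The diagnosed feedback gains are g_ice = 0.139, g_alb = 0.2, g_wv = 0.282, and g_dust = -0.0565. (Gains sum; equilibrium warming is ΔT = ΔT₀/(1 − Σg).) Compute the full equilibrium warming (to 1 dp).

2.6 °C

Total gain g = 0.139 + 0.2 + 0.282 − 0.0565 = 0.5645.
Amplification A = 1/(1 − 0.5645) = 2.296.
ΔT = 1.12 × 2.296 = 2.6 °C.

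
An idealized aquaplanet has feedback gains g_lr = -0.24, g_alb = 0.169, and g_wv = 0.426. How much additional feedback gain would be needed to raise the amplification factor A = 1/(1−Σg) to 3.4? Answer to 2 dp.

0.35

Current total gain = 0.355.
Target gain for A = 3.4: g* = 1 − 1/3.4 = 0.7059.
Additional gain needed = 0.7059 − 0.355 = 0.35.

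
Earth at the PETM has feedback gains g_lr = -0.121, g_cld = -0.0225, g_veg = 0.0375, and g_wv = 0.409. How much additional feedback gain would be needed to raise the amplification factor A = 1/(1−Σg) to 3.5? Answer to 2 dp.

0.41

Current total gain = 0.303.
Target gain for A = 3.5: g* = 1 − 1/3.5 = 0.7143.
Additional gain needed = 0.7143 − 0.303 = 0.41.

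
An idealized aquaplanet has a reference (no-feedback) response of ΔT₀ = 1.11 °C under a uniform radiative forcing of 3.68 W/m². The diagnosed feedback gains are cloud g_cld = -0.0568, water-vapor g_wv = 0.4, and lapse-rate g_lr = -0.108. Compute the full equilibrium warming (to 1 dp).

Total gain g = -0.0568 + 0.4 − 0.108 = 0.2352.
Amplification A = 1/(1 − 0.2352) = 1.308.
ΔT = 1.11 × 1.308 = 1.5 °C.

1.5 °C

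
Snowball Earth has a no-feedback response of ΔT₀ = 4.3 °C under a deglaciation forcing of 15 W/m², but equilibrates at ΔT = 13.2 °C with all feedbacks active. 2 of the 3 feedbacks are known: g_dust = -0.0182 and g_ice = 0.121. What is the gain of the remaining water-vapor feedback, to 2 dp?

0.57

Amplification A = ΔT/ΔT₀ = 13.2/4.3 = 3.07.
Total gain g = 1 − 1/A = 1 − 1/3.07 = 0.6743.
Known gains sum to -0.0182 + 0.121 = 0.1028.
g_wv = 0.6743 − 0.1028 = 0.57.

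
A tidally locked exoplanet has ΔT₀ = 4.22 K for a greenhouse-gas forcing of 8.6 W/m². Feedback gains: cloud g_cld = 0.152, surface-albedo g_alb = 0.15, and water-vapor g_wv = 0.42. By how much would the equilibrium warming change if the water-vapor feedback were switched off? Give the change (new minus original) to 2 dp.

-9.13 K

Original: g = 0.722, ΔT = 4.22/(1−0.722) = 15.1799 K.
Without water-vapor: g' = 0.302, ΔT' = 4.22/(1−0.302) = 6.0458 K.
Change = 6.0458 − 15.1799 = -9.13 K.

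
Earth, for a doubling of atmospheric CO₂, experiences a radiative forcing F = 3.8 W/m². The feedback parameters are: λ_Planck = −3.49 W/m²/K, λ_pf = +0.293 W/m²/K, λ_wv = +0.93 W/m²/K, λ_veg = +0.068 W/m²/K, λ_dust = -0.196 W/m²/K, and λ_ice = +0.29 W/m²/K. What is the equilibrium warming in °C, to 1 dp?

Net feedback parameter λ = (−3.49) + (+0.293) + (+0.93) + (+0.068) + (-0.196) + (+0.29) = -2.105 W/m²/K.
ΔT = −F/λ = −3.8/(-2.105) = 1.8 °C.

1.8 °C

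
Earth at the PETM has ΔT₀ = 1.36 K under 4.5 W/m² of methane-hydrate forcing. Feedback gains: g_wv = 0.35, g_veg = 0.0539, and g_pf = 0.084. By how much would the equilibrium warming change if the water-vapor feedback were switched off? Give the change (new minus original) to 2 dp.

Original: g = 0.4879, ΔT = 1.36/(1−0.4879) = 2.6557 K.
Without water-vapor: g' = 0.1379, ΔT' = 1.36/(1−0.1379) = 1.5775 K.
Change = 1.5775 − 2.6557 = -1.08 K.

-1.08 K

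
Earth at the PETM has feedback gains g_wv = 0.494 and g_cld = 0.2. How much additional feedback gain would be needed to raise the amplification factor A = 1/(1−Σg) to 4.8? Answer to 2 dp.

0.10

Current total gain = 0.694.
Target gain for A = 4.8: g* = 1 − 1/4.8 = 0.7917.
Additional gain needed = 0.7917 − 0.694 = 0.10.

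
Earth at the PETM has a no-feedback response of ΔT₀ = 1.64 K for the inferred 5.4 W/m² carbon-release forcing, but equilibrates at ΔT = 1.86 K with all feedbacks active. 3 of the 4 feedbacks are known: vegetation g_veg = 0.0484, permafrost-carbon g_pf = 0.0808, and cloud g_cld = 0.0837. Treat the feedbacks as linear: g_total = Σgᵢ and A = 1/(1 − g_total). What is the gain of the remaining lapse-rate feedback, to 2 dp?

-0.09

Amplification A = ΔT/ΔT₀ = 1.86/1.64 = 1.134.
Total gain g = 1 − 1/A = 1 − 1/1.134 = 0.1182.
Known gains sum to 0.0484 + 0.0808 + 0.0837 = 0.2129.
g_lr = 0.1182 − 0.2129 = -0.09.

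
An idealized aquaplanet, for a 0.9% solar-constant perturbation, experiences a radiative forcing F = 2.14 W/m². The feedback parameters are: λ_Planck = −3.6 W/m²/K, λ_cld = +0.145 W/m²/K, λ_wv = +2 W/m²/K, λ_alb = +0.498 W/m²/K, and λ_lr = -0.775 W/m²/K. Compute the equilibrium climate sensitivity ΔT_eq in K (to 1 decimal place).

1.2 K

Net feedback parameter λ = (−3.6) + (+0.145) + (+2) + (+0.498) + (-0.775) = -1.732 W/m²/K.
ΔT = −F/λ = −2.14/(-1.732) = 1.2 K.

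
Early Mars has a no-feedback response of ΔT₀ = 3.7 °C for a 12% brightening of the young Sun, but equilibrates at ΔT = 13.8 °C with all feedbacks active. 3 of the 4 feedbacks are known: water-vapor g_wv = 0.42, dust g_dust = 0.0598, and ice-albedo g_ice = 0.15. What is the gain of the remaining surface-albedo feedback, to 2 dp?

0.10

Amplification A = ΔT/ΔT₀ = 13.8/3.7 = 3.73.
Total gain g = 1 − 1/A = 1 − 1/3.73 = 0.7319.
Known gains sum to 0.42 + 0.0598 + 0.15 = 0.6298.
g_alb = 0.7319 − 0.6298 = 0.10.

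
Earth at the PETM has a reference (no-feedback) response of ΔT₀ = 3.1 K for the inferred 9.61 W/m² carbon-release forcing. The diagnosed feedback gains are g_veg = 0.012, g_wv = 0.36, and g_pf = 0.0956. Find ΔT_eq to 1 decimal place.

Total gain g = 0.012 + 0.36 + 0.0956 = 0.4676.
Amplification A = 1/(1 − 0.4676) = 1.878.
ΔT = 3.1 × 1.878 = 5.8 K.

5.8 K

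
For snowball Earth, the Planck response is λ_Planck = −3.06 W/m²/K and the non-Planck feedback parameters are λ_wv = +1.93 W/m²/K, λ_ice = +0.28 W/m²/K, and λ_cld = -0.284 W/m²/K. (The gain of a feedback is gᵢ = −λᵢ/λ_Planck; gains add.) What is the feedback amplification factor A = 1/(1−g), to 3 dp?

2.698

Convert to gains: g_wv = 1.93/3.06 = 0.6307; g_ice = 0.28/3.06 = 0.0915; g_cld = -0.284/3.06 = -0.09281.
Total gain g = 0.62939.
A = 1/(1 − 0.62939) = 2.698.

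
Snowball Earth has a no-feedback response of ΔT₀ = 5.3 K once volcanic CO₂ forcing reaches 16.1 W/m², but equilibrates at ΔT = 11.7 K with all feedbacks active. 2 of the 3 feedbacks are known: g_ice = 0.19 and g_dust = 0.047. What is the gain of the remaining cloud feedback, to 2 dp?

Amplification A = ΔT/ΔT₀ = 11.7/5.3 = 2.208.
Total gain g = 1 − 1/A = 1 − 1/2.208 = 0.5471.
Known gains sum to 0.19 + 0.047 = 0.237.
g_cld = 0.5471 − 0.237 = 0.31.

0.31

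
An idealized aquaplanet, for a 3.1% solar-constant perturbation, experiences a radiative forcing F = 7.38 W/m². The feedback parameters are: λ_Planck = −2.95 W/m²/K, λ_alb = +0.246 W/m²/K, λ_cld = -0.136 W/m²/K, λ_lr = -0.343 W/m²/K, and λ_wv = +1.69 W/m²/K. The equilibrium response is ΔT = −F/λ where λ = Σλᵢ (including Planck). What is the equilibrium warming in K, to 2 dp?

Net feedback parameter λ = (−2.95) + (+0.246) + (-0.136) + (-0.343) + (+1.69) = -1.493 W/m²/K.
ΔT = −F/λ = −7.38/(-1.493) = 4.94 K.

4.94 K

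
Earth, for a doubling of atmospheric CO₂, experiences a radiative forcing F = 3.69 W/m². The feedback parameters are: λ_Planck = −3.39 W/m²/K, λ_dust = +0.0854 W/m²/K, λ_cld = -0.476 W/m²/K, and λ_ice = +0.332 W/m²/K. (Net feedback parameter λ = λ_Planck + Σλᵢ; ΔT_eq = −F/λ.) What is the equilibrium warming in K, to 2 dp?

Net feedback parameter λ = (−3.39) + (+0.0854) + (-0.476) + (+0.332) = -3.4486 W/m²/K.
ΔT = −F/λ = −3.69/(-3.4486) = 1.07 K.

1.07 K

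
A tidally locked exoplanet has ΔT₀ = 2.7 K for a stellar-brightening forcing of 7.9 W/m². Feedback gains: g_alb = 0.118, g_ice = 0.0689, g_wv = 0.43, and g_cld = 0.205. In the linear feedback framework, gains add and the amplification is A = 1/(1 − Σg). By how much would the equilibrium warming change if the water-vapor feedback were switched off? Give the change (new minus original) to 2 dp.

Original: g = 0.8219, ΔT = 2.7/(1−0.8219) = 15.1600 K.
Without water-vapor: g' = 0.3919, ΔT' = 2.7/(1−0.3919) = 4.4401 K.
Change = 4.4401 − 15.1600 = -10.72 K.

-10.72 K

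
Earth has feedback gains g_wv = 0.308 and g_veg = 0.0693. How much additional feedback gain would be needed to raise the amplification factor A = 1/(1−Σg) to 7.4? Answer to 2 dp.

0.49

Current total gain = 0.3773.
Target gain for A = 7.4: g* = 1 − 1/7.4 = 0.8649.
Additional gain needed = 0.8649 − 0.3773 = 0.49.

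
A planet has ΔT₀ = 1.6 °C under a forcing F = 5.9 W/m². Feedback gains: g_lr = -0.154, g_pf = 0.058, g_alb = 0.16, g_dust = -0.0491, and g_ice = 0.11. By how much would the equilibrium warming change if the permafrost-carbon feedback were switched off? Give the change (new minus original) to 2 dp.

-0.11 °C

Original: g = 0.1249, ΔT = 1.6/(1−0.1249) = 1.8284 °C.
Without permafrost-carbon: g' = 0.0669, ΔT' = 1.6/(1−0.0669) = 1.7147 °C.
Change = 1.7147 − 1.8284 = -0.11 °C.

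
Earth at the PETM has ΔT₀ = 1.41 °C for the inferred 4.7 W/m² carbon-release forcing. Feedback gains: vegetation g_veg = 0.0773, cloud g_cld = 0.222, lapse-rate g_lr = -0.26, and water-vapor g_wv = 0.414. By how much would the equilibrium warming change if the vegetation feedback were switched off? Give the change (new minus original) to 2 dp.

Original: g = 0.4533, ΔT = 1.41/(1−0.4533) = 2.5791 °C.
Without vegetation: g' = 0.376, ΔT' = 1.41/(1−0.376) = 2.2596 °C.
Change = 2.2596 − 2.5791 = -0.32 °C.

-0.32 °C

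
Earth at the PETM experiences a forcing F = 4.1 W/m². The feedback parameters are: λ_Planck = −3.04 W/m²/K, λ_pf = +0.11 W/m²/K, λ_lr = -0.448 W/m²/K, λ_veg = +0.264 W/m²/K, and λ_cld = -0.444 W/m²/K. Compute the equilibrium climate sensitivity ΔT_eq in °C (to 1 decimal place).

1.2 °C

Net feedback parameter λ = (−3.04) + (+0.11) + (-0.448) + (+0.264) + (-0.444) = -3.558 W/m²/K.
ΔT = −F/λ = −4.1/(-3.558) = 1.2 °C.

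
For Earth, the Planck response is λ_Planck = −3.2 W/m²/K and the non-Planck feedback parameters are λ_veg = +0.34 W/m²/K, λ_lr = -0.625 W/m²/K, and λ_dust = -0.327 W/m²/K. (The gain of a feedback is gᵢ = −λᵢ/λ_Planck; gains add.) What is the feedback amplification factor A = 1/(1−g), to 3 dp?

Convert to gains: g_veg = 0.34/3.2 = 0.1062; g_lr = -0.625/3.2 = -0.1953; g_dust = -0.327/3.2 = -0.1022.
Total gain g = -0.1913.
A = 1/(1 + 0.1913) = 0.839.

0.839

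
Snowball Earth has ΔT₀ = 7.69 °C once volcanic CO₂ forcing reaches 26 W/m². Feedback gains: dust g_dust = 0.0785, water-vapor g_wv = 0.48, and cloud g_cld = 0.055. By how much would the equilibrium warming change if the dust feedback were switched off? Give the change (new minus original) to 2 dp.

Original: g = 0.6135, ΔT = 7.69/(1−0.6135) = 19.8965 °C.
Without dust: g' = 0.535, ΔT' = 7.69/(1−0.535) = 16.5376 °C.
Change = 16.5376 − 19.8965 = -3.36 °C.

-3.36 °C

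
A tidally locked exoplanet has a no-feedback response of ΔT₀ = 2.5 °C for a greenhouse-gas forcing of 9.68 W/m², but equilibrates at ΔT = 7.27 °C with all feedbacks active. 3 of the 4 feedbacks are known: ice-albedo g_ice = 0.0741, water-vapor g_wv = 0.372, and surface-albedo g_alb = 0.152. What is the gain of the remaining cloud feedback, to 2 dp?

0.06

Amplification A = ΔT/ΔT₀ = 7.27/2.5 = 2.908.
Total gain g = 1 − 1/A = 1 − 1/2.908 = 0.6561.
Known gains sum to 0.0741 + 0.372 + 0.152 = 0.5981.
g_cld = 0.6561 − 0.5981 = 0.06.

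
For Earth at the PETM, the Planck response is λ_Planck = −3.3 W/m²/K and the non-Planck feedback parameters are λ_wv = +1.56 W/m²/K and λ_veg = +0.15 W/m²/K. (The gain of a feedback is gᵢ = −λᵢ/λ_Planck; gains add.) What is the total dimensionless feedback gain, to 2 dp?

Convert to gains: g_wv = 1.56/3.3 = 0.4727; g_veg = 0.15/3.3 = 0.04545.
Total gain g = 0.51815.

0.52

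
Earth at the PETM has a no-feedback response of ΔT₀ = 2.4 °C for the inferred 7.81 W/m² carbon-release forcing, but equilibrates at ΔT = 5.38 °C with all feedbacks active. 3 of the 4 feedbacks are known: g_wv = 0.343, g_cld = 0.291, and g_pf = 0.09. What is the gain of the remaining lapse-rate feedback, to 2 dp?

Amplification A = ΔT/ΔT₀ = 5.38/2.4 = 2.242.
Total gain g = 1 − 1/A = 1 − 1/2.242 = 0.554.
Known gains sum to 0.343 + 0.291 + 0.09 = 0.724.
g_lr = 0.554 − 0.724 = -0.17.

-0.17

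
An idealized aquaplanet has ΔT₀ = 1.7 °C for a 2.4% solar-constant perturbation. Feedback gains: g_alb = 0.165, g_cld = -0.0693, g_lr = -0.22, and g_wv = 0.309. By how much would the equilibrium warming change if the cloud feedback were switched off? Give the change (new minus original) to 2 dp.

0.19 °C

Original: g = 0.1847, ΔT = 1.7/(1−0.1847) = 2.0851 °C.
Without cloud: g' = 0.254, ΔT' = 1.7/(1−0.254) = 2.2788 °C.
Change = 2.2788 − 2.0851 = 0.19 °C.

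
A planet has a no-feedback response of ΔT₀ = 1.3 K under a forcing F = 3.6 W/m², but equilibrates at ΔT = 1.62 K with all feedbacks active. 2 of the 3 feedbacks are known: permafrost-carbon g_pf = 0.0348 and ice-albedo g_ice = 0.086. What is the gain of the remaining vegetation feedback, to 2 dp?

Amplification A = ΔT/ΔT₀ = 1.62/1.3 = 1.246.
Total gain g = 1 − 1/A = 1 − 1/1.246 = 0.1974.
Known gains sum to 0.0348 + 0.086 = 0.1208.
g_veg = 0.1974 − 0.1208 = 0.08.

0.08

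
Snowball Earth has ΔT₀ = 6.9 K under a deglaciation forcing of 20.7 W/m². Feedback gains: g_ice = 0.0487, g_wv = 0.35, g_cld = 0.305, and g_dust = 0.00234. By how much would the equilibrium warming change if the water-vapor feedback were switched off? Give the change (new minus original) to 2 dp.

Original: g = 0.70604, ΔT = 6.9/(1−0.70604) = 23.4726 K.
Without water-vapor: g' = 0.35604, ΔT' = 6.9/(1−0.35604) = 10.7150 K.
Change = 10.7150 − 23.4726 = -12.76 K.

-12.76 K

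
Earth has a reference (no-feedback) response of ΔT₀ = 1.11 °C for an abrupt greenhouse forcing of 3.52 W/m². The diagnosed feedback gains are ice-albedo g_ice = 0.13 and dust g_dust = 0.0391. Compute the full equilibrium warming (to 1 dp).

Total gain g = 0.13 + 0.0391 = 0.1691.
Amplification A = 1/(1 − 0.1691) = 1.204.
ΔT = 1.11 × 1.204 = 1.3 °C.

1.3 °C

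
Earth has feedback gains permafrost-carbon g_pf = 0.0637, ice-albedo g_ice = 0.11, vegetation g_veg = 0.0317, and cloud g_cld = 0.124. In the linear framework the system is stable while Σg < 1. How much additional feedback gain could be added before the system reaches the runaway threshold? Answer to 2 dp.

Current total gain = 0.0637 + 0.11 + 0.0317 + 0.124 = 0.3294.
Margin to runaway = 1 − 0.3294 = 0.67.

0.67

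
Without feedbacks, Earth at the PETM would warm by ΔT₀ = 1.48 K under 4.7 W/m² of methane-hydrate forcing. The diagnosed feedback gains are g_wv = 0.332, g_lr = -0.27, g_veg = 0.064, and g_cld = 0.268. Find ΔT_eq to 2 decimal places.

2.44 K

Total gain g = 0.332 − 0.27 + 0.064 + 0.268 = 0.394.
Amplification A = 1/(1 − 0.394) = 1.65.
ΔT = 1.48 × 1.65 = 2.44 K.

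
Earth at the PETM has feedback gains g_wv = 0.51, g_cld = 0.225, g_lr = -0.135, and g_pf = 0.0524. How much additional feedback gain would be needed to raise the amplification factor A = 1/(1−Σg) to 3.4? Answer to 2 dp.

Current total gain = 0.6524.
Target gain for A = 3.4: g* = 1 − 1/3.4 = 0.7059.
Additional gain needed = 0.7059 − 0.6524 = 0.05.

0.05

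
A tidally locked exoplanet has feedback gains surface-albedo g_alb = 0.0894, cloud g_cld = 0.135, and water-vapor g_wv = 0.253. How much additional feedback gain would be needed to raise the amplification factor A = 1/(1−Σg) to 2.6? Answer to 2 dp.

Current total gain = 0.4774.
Target gain for A = 2.6: g* = 1 − 1/2.6 = 0.6154.
Additional gain needed = 0.6154 − 0.4774 = 0.14.

0.14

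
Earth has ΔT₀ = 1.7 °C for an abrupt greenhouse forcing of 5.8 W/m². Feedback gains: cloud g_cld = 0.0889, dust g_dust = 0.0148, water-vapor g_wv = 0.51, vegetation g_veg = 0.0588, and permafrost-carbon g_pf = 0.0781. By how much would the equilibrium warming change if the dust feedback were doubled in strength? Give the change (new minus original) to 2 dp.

0.43 °C

Original: g = 0.7506, ΔT = 1.7/(1−0.7506) = 6.8164 °C.
With doubled dust: g' = 0.7654, ΔT' = 1.7/(1−0.7654) = 7.2464 °C.
Change = 7.2464 − 6.8164 = 0.43 °C.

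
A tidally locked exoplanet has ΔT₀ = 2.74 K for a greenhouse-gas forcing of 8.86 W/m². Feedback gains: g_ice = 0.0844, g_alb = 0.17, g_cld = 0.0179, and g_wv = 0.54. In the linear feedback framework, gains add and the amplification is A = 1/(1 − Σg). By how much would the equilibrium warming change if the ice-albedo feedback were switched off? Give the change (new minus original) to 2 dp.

Original: g = 0.8123, ΔT = 2.74/(1−0.8123) = 14.5978 K.
Without ice-albedo: g' = 0.7279, ΔT' = 2.74/(1−0.7279) = 10.0698 K.
Change = 10.0698 − 14.5978 = -4.53 K.

-4.53 K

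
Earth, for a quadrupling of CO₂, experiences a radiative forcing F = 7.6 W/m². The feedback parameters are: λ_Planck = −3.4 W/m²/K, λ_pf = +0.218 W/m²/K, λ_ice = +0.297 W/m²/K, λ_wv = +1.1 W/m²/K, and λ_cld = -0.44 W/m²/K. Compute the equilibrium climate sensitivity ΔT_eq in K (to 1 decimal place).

3.4 K

Net feedback parameter λ = (−3.4) + (+0.218) + (+0.297) + (+1.1) + (-0.44) = -2.225 W/m²/K.
ΔT = −F/λ = −7.6/(-2.225) = 3.4 K.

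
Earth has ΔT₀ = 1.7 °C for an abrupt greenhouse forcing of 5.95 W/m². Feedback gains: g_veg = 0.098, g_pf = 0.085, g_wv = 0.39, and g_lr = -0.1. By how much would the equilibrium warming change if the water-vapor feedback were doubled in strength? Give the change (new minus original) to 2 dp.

Original: g = 0.473, ΔT = 1.7/(1−0.473) = 3.2258 °C.
With doubled water-vapor: g' = 0.863, ΔT' = 1.7/(1−0.863) = 12.4088 °C.
Change = 12.4088 − 3.2258 = 9.18 °C.

9.18 °C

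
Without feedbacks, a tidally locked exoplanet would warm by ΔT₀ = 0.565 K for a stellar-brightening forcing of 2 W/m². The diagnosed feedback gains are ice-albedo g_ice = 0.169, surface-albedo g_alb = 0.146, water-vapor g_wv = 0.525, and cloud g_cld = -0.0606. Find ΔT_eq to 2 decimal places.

2.56 K

Total gain g = 0.169 + 0.146 + 0.525 − 0.0606 = 0.7794.
Amplification A = 1/(1 − 0.7794) = 4.533.
ΔT = 0.565 × 4.533 = 2.56 K.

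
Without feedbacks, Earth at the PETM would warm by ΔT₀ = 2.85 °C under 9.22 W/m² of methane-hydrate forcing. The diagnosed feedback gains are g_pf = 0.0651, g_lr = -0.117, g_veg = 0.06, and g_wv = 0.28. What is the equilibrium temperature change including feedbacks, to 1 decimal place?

Total gain g = 0.0651 − 0.117 + 0.06 + 0.28 = 0.2881.
Amplification A = 1/(1 − 0.2881) = 1.405.
ΔT = 2.85 × 1.405 = 4.0 °C.

4.0 °C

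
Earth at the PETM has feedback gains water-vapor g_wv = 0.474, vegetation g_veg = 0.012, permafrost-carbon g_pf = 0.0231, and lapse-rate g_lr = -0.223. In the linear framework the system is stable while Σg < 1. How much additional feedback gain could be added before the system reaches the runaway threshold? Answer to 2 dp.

0.71

Current total gain = 0.474 + 0.012 + 0.0231 − 0.223 = 0.2861.
Margin to runaway = 1 − 0.2861 = 0.71.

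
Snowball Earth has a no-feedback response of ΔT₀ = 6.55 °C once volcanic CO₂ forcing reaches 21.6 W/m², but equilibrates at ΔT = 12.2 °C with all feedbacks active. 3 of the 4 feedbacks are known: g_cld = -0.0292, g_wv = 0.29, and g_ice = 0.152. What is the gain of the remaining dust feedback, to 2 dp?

Amplification A = ΔT/ΔT₀ = 12.2/6.55 = 1.863.
Total gain g = 1 − 1/A = 1 − 1/1.863 = 0.4632.
Known gains sum to -0.0292 + 0.29 + 0.152 = 0.4128.
g_dust = 0.4632 − 0.4128 = 0.05.

0.05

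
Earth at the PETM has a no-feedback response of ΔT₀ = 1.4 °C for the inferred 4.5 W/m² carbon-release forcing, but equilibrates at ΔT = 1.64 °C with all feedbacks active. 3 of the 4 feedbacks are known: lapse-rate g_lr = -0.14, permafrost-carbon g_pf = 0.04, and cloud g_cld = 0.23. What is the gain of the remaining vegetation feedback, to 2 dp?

0.02

Amplification A = ΔT/ΔT₀ = 1.64/1.4 = 1.171.
Total gain g = 1 − 1/A = 1 − 1/1.171 = 0.146.
Known gains sum to -0.14 + 0.04 + 0.23 = 0.13.
g_veg = 0.146 − 0.13 = 0.02.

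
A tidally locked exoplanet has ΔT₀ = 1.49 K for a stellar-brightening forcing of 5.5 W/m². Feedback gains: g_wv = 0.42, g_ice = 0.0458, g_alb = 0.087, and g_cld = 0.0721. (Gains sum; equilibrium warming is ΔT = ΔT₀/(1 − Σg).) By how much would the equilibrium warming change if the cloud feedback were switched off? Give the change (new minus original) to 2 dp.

-0.64 K

Original: g = 0.6249, ΔT = 1.49/(1−0.6249) = 3.9723 K.
Without cloud: g' = 0.5528, ΔT' = 1.49/(1−0.5528) = 3.3318 K.
Change = 3.3318 − 3.9723 = -0.64 K.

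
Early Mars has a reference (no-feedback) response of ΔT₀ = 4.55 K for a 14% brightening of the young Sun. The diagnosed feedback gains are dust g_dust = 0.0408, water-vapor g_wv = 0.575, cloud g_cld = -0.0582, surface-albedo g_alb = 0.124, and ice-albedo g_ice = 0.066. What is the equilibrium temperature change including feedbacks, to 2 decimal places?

Total gain g = 0.0408 + 0.575 − 0.0582 + 0.124 + 0.066 = 0.7476.
Amplification A = 1/(1 − 0.7476) = 3.962.
ΔT = 4.55 × 3.962 = 18.03 K.

18.03 K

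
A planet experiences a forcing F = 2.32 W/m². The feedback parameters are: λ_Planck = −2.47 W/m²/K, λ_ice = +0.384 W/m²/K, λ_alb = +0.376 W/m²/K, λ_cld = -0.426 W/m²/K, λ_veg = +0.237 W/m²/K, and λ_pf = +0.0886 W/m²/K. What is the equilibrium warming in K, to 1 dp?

1.3 K

Net feedback parameter λ = (−2.47) + (+0.384) + (+0.376) + (-0.426) + (+0.237) + (+0.0886) = -1.8104 W/m²/K.
ΔT = −F/λ = −2.32/(-1.8104) = 1.3 K.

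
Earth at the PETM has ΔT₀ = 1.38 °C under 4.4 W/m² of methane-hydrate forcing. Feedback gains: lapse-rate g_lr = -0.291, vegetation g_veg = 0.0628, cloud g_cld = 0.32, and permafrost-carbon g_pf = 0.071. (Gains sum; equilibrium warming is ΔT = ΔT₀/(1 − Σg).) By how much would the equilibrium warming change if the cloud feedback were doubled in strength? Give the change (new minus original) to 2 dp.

1.02 °C

Original: g = 0.1628, ΔT = 1.38/(1−0.1628) = 1.6484 °C.
With doubled cloud: g' = 0.4828, ΔT' = 1.38/(1−0.4828) = 2.6682 °C.
Change = 2.6682 − 1.6484 = 1.02 °C.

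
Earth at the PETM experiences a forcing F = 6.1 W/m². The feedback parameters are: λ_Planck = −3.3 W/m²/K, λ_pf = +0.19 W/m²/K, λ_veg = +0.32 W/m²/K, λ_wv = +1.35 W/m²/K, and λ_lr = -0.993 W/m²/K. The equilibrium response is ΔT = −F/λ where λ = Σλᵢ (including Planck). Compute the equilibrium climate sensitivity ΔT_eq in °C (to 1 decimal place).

Net feedback parameter λ = (−3.3) + (+0.19) + (+0.32) + (+1.35) + (-0.993) = -2.433 W/m²/K.
ΔT = −F/λ = −6.1/(-2.433) = 2.5 °C.

2.5 °C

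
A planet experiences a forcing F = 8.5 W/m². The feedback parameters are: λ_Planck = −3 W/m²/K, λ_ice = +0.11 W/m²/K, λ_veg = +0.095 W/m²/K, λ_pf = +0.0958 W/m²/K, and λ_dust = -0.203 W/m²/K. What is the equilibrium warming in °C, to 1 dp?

Net feedback parameter λ = (−3) + (+0.11) + (+0.095) + (+0.0958) + (-0.203) = -2.9022 W/m²/K.
ΔT = −F/λ = −8.5/(-2.9022) = 2.9 °C.

2.9 °C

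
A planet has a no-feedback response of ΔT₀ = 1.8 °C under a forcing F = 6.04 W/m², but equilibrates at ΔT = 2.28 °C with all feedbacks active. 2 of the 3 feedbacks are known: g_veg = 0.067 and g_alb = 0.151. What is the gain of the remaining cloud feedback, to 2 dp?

-0.01

Amplification A = ΔT/ΔT₀ = 2.28/1.8 = 1.267.
Total gain g = 1 − 1/A = 1 − 1/1.267 = 0.2107.
Known gains sum to 0.067 + 0.151 = 0.218.
g_cld = 0.2107 − 0.218 = -0.01.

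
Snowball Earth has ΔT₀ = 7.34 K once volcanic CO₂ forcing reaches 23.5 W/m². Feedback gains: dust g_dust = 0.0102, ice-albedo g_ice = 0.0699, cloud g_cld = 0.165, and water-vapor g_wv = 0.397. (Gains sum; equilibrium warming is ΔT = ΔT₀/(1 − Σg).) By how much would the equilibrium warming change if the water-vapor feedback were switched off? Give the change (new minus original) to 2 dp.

-10.79 K

Original: g = 0.6421, ΔT = 7.34/(1−0.6421) = 20.5085 K.
Without water-vapor: g' = 0.2451, ΔT' = 7.34/(1−0.2451) = 9.7231 K.
Change = 9.7231 − 20.5085 = -10.79 K.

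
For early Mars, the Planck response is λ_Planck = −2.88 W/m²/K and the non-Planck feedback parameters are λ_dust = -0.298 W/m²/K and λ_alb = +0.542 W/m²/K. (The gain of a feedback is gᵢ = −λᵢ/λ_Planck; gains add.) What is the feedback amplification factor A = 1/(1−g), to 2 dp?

1.09

Convert to gains: g_dust = -0.298/2.88 = -0.1035; g_alb = 0.542/2.88 = 0.1882.
Total gain g = 0.0847.
A = 1/(1 − 0.0847) = 1.09.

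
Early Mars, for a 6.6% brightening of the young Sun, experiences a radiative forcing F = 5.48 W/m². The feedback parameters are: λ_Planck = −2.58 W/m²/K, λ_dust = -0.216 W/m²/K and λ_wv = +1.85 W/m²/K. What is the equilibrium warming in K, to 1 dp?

Net feedback parameter λ = (−2.58) + (-0.216) + (+1.85) = -0.946 W/m²/K.
ΔT = −F/λ = −5.48/(-0.946) = 5.8 K.

5.8 K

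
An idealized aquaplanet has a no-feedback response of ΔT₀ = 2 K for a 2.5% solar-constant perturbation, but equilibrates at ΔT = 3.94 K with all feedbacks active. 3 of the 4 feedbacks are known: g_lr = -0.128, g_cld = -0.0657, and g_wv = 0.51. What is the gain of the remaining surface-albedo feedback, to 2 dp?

Amplification A = ΔT/ΔT₀ = 3.94/2 = 1.97.
Total gain g = 1 − 1/A = 1 − 1/1.97 = 0.4924.
Known gains sum to -0.128 − 0.0657 + 0.51 = 0.3163.
g_alb = 0.4924 − 0.3163 = 0.18.

0.18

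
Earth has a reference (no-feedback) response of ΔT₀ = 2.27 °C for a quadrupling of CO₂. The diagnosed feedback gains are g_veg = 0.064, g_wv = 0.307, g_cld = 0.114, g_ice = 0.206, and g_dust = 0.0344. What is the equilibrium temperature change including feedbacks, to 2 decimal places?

Total gain g = 0.064 + 0.307 + 0.114 + 0.206 + 0.0344 = 0.7254.
Amplification A = 1/(1 − 0.7254) = 3.642.
ΔT = 2.27 × 3.642 = 8.27 °C.

8.27 °C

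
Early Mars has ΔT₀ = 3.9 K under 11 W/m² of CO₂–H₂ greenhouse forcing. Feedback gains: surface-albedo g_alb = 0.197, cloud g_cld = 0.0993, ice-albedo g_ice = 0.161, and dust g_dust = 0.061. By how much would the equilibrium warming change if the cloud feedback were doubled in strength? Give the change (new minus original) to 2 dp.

2.10 K

Original: g = 0.5183, ΔT = 3.9/(1−0.5183) = 8.0963 K.
With doubled cloud: g' = 0.6176, ΔT' = 3.9/(1−0.6176) = 10.1987 K.
Change = 10.1987 − 8.0963 = 2.10 K.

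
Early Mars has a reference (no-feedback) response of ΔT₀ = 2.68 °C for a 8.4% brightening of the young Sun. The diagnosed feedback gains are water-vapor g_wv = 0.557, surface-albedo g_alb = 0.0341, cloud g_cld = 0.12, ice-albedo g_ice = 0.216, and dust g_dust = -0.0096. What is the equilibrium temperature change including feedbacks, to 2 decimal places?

Total gain g = 0.557 + 0.0341 + 0.12 + 0.216 − 0.0096 = 0.9175.
Amplification A = 1/(1 − 0.9175) = 12.12.
ΔT = 2.68 × 12.12 = 32.48 °C.

32.48 °C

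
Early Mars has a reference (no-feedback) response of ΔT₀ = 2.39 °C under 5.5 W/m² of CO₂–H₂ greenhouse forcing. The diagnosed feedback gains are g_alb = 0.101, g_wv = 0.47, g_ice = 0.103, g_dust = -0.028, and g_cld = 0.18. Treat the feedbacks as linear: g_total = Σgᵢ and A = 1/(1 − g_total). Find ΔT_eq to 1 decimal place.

Total gain g = 0.101 + 0.47 + 0.103 − 0.028 + 0.18 = 0.826.
Amplification A = 1/(1 − 0.826) = 5.747.
ΔT = 2.39 × 5.747 = 13.7 °C.

13.7 °C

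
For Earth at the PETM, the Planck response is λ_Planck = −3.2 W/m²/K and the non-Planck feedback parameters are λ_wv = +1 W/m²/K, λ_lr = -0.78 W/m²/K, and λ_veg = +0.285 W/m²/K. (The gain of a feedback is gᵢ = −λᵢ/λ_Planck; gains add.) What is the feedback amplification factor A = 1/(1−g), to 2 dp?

1.19

Convert to gains: g_wv = 1/3.2 = 0.3125; g_lr = -0.78/3.2 = -0.2437; g_veg = 0.285/3.2 = 0.08906.
Total gain g = 0.15786.
A = 1/(1 − 0.15786) = 1.19.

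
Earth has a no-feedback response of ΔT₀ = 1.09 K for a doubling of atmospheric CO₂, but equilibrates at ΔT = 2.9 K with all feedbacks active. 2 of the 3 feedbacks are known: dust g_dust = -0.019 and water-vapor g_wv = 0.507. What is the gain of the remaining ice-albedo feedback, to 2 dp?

0.14

Amplification A = ΔT/ΔT₀ = 2.9/1.09 = 2.661.
Total gain g = 1 − 1/A = 1 − 1/2.661 = 0.6242.
Known gains sum to -0.019 + 0.507 = 0.488.
g_ice = 0.6242 − 0.488 = 0.14.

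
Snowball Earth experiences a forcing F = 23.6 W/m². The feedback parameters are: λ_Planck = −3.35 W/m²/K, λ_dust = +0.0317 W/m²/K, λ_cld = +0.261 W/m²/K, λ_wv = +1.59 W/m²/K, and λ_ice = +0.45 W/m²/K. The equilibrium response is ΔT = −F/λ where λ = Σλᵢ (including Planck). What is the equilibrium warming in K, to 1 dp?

23.2 K

Net feedback parameter λ = (−3.35) + (+0.0317) + (+0.261) + (+1.59) + (+0.45) = -1.0173 W/m²/K.
ΔT = −F/λ = −23.6/(-1.0173) = 23.2 K.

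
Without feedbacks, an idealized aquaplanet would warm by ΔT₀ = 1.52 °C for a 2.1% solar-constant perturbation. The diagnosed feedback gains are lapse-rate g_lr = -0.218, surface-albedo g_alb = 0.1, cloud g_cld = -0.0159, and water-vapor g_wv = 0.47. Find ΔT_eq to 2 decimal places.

2.29 °C

Total gain g = -0.218 + 0.1 − 0.0159 + 0.47 = 0.3361.
Amplification A = 1/(1 − 0.3361) = 1.506.
ΔT = 1.52 × 1.506 = 2.29 °C.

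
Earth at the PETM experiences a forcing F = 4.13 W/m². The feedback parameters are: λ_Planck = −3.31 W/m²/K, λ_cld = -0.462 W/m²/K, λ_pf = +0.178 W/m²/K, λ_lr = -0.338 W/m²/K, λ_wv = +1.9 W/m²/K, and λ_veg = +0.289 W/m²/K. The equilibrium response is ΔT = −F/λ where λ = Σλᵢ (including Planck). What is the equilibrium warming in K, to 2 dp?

Net feedback parameter λ = (−3.31) + (-0.462) + (+0.178) + (-0.338) + (+1.9) + (+0.289) = -1.743 W/m²/K.
ΔT = −F/λ = −4.13/(-1.743) = 2.37 K.

2.37 K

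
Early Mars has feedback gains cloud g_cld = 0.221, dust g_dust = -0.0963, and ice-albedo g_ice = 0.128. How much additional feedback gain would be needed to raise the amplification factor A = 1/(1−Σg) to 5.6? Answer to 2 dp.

Current total gain = 0.2527.
Target gain for A = 5.6: g* = 1 − 1/5.6 = 0.8214.
Additional gain needed = 0.8214 − 0.2527 = 0.57.

0.57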